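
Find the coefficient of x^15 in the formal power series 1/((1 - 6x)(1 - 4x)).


By partial fractions or Cauchy convolution:
The coefficient equals sum_{k=0}^{15} 6^k * 4^(15-k).
= 1408407470080

1408407470080


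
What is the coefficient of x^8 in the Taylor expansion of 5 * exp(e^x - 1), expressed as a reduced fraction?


exp(e^x - 1) = sum_{k>=0} Bell_k x^k / k!, where Bell_k is the k-th Bell number.
So the coefficient of x^8 is 5 * Bell_8 / 8!.
Computing: Bell_8 = 4140 and 8! = 40320, giving
5 * 4140/40320 = 115/224.

115/224


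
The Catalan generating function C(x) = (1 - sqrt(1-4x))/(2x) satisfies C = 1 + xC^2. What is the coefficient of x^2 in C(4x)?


Substituting x -> 4x scales the n-th coefficient by 4^n, so [x^2] C(4x) = 4^2 * C_2.
C_2 = C(2*2, 2)/(3) = 6/3 = 2.
So 4^2 * 2 = 16 * 2 = 32.

32


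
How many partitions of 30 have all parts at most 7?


Using the generating function (1-x)^(-1)(1-x^2)^(-1)...(1-x^7)^(-1),
the coefficient of x^30 counts these restricted partitions.
Result = 1824

1824


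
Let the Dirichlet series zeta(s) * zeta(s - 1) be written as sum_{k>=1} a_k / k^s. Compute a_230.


Convolution gives a_k = sum_{d | k} d * 1 = sum_{d | k} d = sigma(k), the sum of positive divisors of k.
For k = 230, the divisors are 1, 2, 5, 10, 23, 46, 115, 230, so
sigma(230) = 1 + 2 + 5 + 10 + 23 + 46 + 115 + 230 = 432.

432


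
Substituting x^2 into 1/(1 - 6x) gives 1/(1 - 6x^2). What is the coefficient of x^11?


Since 1/(1 - 6x^2) only has even powers of x,
the coefficient of x^11 (odd) is 0.

0


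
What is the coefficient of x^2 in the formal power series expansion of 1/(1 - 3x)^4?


The general identity 1/(1 - c x)^r = sum_{k>=0} c^k C(k + r - 1, r - 1) x^k follows by substituting y = c x into 1/(1 - y)^r = sum_{k>=0} C(k + r - 1, r - 1) y^k.
For c = 3, r = 4, k = 2:
3^2 * C(5, 3) = 9 * 10 = 90.

90


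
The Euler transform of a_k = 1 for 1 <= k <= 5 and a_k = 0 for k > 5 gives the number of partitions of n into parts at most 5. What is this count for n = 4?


Partitions of 4 into parts at most 5:
Using generating function (1-x)^(-1)(1-x^2)^(-1)...(1-x^5)^(-1),
the coefficient of x^4 = 5

5


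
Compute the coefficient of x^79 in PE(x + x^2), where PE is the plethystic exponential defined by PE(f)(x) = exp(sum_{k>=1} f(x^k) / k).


With f(x) = x + x^2, the exponent is sum_{k>=1} (x^k + x^(2k)) / k = -ln(1 - x) - ln(1 - x^2). Exponentiating:
PE(x + x^2) = 1 / ((1 - x)(1 - x^2)).
This is the generating function for partitions of n into parts of size 1 or 2. The number of 2's can be any j in 0..39, and the rest are 1's, so
[x^79] = floor(79/2) + 1 = 40.

40


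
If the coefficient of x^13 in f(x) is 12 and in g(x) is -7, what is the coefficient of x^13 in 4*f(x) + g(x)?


Scalar multiplication scales coefficients: 4 * 12 = 48.
Then add the g coefficient: 48 + -7
= 41

41


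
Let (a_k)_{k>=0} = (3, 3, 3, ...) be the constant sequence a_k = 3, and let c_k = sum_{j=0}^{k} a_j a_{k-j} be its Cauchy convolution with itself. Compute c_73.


Since a_j = 3 for all j >= 0, the convolution sum becomes
c_k = sum_{j=0}^{k} 3 * 3 = 9 * (k + 1).
Equivalently, the generating function of (a_k) is 3/(1 - x) and its square is 9/(1 - x)^2 = sum_{k>=0} 9(k + 1) x^k.
For k = 73: 9 * 74 = 666.

666


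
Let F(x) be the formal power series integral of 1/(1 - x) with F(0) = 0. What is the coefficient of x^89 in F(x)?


1/(1 - x) = sum_{k>=0} x^k. Integrating termwise and using F(0) = 0 gives
F(x) = sum_{k>=0} x^(k+1) / (k+1) = sum_{m>=1} x^m / m = -ln(1 - x).
So the coefficient of x^89 is 1/89 = 1/89.

1/89


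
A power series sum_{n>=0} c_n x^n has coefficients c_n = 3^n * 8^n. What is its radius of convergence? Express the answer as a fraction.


By the root test (Cauchy-Hadamard), the radius is R = 1 / limsup_n |c_n|^(1/n).
Here |c_n|^(1/n) = (3^n * 8^n)^(1/n) = 3 * 8 = 24 for all n.
So R = 1/24 = 1/24.

1/24


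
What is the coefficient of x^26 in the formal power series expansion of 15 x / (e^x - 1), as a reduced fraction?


The exponential generating function for Bernoulli numbers is
x / (e^x - 1) = sum_{k>=0} B_k x^k / k!.
So the coefficient of x^26 in 15 x / (e^x - 1) is 15 B_26 / 26!.
Computing: B_26 = 8553103/6, 26! = 403291461126605635584000000, giving
15 * 8553103/6 / 403291461126605635584000000 = 657931/12408968034664788787200000.

657931/12408968034664788787200000


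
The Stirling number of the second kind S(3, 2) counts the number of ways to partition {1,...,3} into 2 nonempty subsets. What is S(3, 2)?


Using the explicit formula S(n,k) = (1/k!) sum_{j=0}^{k} (-1)^(k-j) C(k,j) j^n:
S(3, 2) = 3
Equivalently, S(n,k) is n! times the coefficient of x^n in the EGF (e^x - 1)^k / k!.

3


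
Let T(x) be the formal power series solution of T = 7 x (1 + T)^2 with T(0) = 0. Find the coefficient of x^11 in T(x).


Apply the Lagrange inversion formula: if T = 7 x * phi(T) with phi(t) = (1 + t)^2, then [x^n] T = 7^n * (1/n) [t^(n-1)] phi(t)^n = 7^n * (1/n) [t^(n-1)] (1 + t)^(2n) = 7^n * (1/n) C(2n, n-1).
Using the identity C(2n, n-1) = C(2n, n) * n / (n+1), the unscaled factor equals C(2n, n) / (n+1) = C_n, the n-th Catalan number.
For n = 11: C_11 = C(22, 11) / 12 = 705432/12 = 58786.
With the 7^11 = 1977326743 factor, the coefficient is 1977326743 * 58786 = 116239129913998.

116239129913998


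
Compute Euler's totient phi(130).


phi(n) counts integers in [1, n] coprime to n. Using the multiplicative formula phi(n) = n * prod_{p | n} (1 - 1/p):
130 = 2 * 5 * 13, so
phi(130) = 130 * (1 - 1/2) * (1 - 1/5) * (1 - 1/13) = 48.

48


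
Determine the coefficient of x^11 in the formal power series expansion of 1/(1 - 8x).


The geometric series identity gives 1/(1 - c x) = sum_{k>=0} c^k x^k, so the coefficient of x^k is c^k.
Here c = 8 and k = 11.
Computing: 8^11 = 8589934592

8589934592


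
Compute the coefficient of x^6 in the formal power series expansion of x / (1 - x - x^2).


Let f(x) = sum_{k>=0} a_k x^k. Multiplying f(x) * (1 - x - x^2) = x and matching coefficients gives a_0 = 0, a_1 = 1, and a_k = a_{k-1} + a_{k-2} for k >= 2. These are the Fibonacci numbers F_k.
Iterating from F_0 = 0, F_1 = 1:
F_0=0, F_1=1, F_2=1, F_3=2, F_4=3, F_5=5, F_6=8
F_6 = 8.

8


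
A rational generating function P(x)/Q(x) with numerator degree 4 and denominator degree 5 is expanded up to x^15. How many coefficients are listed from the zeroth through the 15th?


Expanding up to x^15 gives the coefficients for x^0, x^1, ..., x^15.
That is 15 + 1 = 16 coefficients in total.

16


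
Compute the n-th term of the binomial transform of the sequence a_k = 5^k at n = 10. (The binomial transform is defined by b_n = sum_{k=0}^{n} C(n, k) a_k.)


With a_k = 5^k, b_n = sum_{k=0}^{n} C(n, k) 5^k = (1 + 5)^n by the binomial theorem.
For n = 10: (1 + 5)^10 = 6^10 = 60466176.

60466176


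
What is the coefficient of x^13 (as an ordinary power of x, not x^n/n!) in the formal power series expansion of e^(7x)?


The exponential series is e^y = sum_{k>=0} y^k / k!. Substituting y = 7x gives
e^(7x) = sum_{k>=0} 7^k x^k / k!.
So the coefficient of x^n is a^n/n! with a = 7, n = 13:
7^13 / 13! = 96889010407/6227020800 = 13841287201/889574400

13841287201/889574400


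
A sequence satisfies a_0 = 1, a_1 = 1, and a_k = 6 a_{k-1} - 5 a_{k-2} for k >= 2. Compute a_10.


The characteristic equation is t^2 - 6 t + 5 = 0, with roots r_1 = 5 and r_2 = 1 (so c_1 = r_1 + r_2, c_2 = -r_1 r_2 as required).
One can use the closed form a_n = A r_1^n + B r_2^n, but direct iteration is more reliable:
a_0 = 1, a_1 = 1, a_2 = 1, a_3 = 1, a_4 = 1, a_5 = 1, a_6 = 1, a_7 = 1, a_8 = 1, a_9 = 1, a_10 = 1.
So a_10 = 1.

1


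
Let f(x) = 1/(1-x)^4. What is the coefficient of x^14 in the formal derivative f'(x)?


Differentiate: d/dx [ 1/(1-x)^r ] = r / (1-x)^(r+1).
Here r = 4, so f'(x) = 4 / (1-x)^5.
The expansion of 1/(1-x)^(r+1) has coefficient of x^n equal to C(n+r, r).
So the coefficient of x^14 in f'(x) is
4 * C(18, 4) = 4 * 3060 = 12240

12240


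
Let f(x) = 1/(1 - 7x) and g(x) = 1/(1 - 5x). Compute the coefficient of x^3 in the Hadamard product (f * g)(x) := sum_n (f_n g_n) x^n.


f has coefficients f_k = 7^k and g has coefficients g_k = 5^k, so the Hadamard product has coefficient (f*g)_k = 7^k * 5^k = 35^k.
For k = 3: 35^3 = 42875.

42875


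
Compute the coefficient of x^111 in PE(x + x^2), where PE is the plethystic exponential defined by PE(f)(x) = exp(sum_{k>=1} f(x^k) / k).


With f(x) = x + x^2, the exponent is sum_{k>=1} (x^k + x^(2k)) / k = -ln(1 - x) - ln(1 - x^2). Exponentiating:
PE(x + x^2) = 1 / ((1 - x)(1 - x^2)).
This is the generating function for partitions of n into parts of size 1 or 2. The number of 2's can be any j in 0..55, and the rest are 1's, so
[x^111] = floor(111/2) + 1 = 56.

56


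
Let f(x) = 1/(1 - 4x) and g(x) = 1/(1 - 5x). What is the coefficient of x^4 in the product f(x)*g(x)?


The coefficient of x^n in f*g is the Cauchy product: sum_{k=0}^{n} a^k * b^(n-k).
With a=4, b=5, n=4:
sum_{k=0}^{4} 4^k * 5^(4-k)
= 2101

2101


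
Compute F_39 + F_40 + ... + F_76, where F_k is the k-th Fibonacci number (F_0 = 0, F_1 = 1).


Use the identity sum_{k=0}^{N} F_k = F_{N+2} - 1 (which follows from F_{k+2} - F_{k+1} = F_k). Then
sum_{k=39}^{76} F_k = (F_{78} - 1) - (F_{40} - 1) = F_{78} - F_{40}.
Computing: F_{78} = 8944394323791464, F_{40} = 102334155, so
Sum = 8944394323791464 - 102334155 = 8944394221457309.

8944394221457309


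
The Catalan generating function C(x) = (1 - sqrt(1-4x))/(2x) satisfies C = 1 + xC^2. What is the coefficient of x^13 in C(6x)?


Substituting x -> 6x scales the n-th coefficient by 6^n, so [x^13] C(6x) = 6^13 * C_13.
C_13 = C(2*13, 13)/(14) = 10400600/14 = 742900.
So 6^13 * 742900 = 13060694016 * 742900 = 9702789584486400.

9702789584486400


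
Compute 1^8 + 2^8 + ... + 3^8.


This power sum has a closed form given by Faulhaber's formula
sum_{k=1}^{m} k^p = (1 / (p + 1)) * sum_{j=0}^{p} C(p + 1, j) B_j m^(p + 1 - j),
but for small m direct computation is fastest:
1 + 256 + 6561 = 6818.

6818


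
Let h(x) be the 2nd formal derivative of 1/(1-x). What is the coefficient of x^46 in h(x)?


Differentiating 2 times: d^2/dx^2 [1/(1-x)] = 2!/(1-x)^3.
The expansion 1/(1-x)^3 = sum_{k>=0} C(k+2, 2) x^k, so the coefficient of x^n in 2!/(1-x)^3 is 2! * C(n+2, 2).
For n = 46: 2 * C(48, 2) = 2 * 1128 = 2256

2256


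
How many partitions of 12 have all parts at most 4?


Using the generating function (1-x)^(-1)(1-x^2)^(-1)...(1-x^4)^(-1),
the coefficient of x^12 counts these restricted partitions.
Result = 34

34


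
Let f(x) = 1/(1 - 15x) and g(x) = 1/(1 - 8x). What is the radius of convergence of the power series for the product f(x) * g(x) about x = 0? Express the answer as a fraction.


The radius of 1/(1 - 15x) is 1/15 (nearest singularity at x = 1/15), and the radius of 1/(1 - 8x) is 1/8.
The product f(x)*g(x) = 1/((1 - 15x)(1 - 8x)) has singularities at both 1/15 and 1/8, so its radius of convergence is the distance to the nearest one:
min(1/15, 1/8) = 1/15.

1/15


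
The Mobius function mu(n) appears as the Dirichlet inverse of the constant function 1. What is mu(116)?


116 has a squared prime factor, so mu(116) = 0.
Factorization reveals a repeated prime.

0


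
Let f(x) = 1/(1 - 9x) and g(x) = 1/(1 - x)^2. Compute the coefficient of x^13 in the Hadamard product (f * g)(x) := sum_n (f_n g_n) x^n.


f has coefficients f_k = 9^k. For g = 1/(1 - x)^2 the coefficient is g_k = C(k + 1, 1) = k + 1. The Hadamard coefficient is (f * g)_k = 9^k * (k + 1).
For k = 13: 9^13 * 14 = 2541865828329 * 14 = 35586121596606.

35586121596606


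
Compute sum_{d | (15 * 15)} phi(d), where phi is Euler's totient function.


First, 15 * 15 = 225. One classical identity is sum_{d | n} phi(d) = n (each k in [1, n] has a unique gcd with n, and among the k's with gcd(k, n) = n/d there are phi(d) of them). So the sum equals 225. We also verify directly:
Divisors of 225: 1, 3, 5, 9, 15, 25, 45, 75, 225.
phi values: 1, 2, 4, 6, 8, 20, 24, 40, 120.
Sum = 225.

225


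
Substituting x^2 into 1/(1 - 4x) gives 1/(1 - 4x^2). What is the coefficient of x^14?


The coefficient of x^(2m) in 1/(1 - 4x^2) is 4^m.
With n = 14 = 2*7, the coefficient is 4^7 = 16384.

16384


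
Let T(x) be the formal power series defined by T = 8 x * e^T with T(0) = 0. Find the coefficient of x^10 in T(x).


Apply the Lagrange inversion formula: if T = 8 x * phi(T) with phi(t) = e^t, then
[x^n] T = 8^n * (1/n) [t^(n-1)] phi(t)^n = 8^n * (1/n) [t^(n-1)] e^(n t) = 8^n * (1/n) * n^(n-1) / (n-1)! = 8^n * n^(n-1) / n!.
When c = 1 this is the Cayley count of rooted labeled trees on n vertices, divided by n!.
For n = 10: 8^10 * 10^9 / 10! = 1073741824 * 1000000000/3628800 = 167772160000000/567.

167772160000000/567


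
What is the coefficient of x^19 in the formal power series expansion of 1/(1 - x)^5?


The negative binomial / multiset identity is
1/(1 - x)^r = sum_{k>=0} C(k + r - 1, r - 1) x^k.
Here r = 5 and k = 19, so the coefficient is
C(19 + 4, 4) = C(23, 4)
= 8855

8855


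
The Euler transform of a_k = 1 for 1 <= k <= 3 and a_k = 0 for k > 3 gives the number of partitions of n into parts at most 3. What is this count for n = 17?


Partitions of 17 into parts at most 3:
Using generating function (1-x)^(-1)(1-x^2)^(-1)(1-x^3)^(-1),
the coefficient of x^17 = 33

33


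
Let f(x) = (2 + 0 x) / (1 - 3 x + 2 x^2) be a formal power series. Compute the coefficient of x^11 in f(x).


Write f(x) = sum_{k>=0} a_k x^k. Multiplying both sides by 1 - 3 x + 2 x^2 gives
(1 - 3 x + 2 x^2) sum_{k>=0} a_k x^k = 2 + 0 x.
Matching coefficients:
 x^0: a_0 = 2
 x^1: a_1 - 3 a_0 = 0  =>  a_1 = 3*2 + 0 = 6
 x^k (k >= 2): a_k = 3 a_{k-1} - 2 a_{k-2}.
Iterating: a_2 = 14, a_3 = 30, a_4 = 62, a_5 = 126, a_6 = 254, a_7 = 510, a_8 = 1022, a_9 = 2046, a_10 = 4094, a_11 = 8190.
So the coefficient of x^11 is 8190.

8190


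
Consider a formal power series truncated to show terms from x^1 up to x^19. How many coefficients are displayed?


From x^1 to x^19 inclusive, the count is 19 - 1 + 1 = 19.

19


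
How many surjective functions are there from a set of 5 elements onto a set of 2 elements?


By inclusion-exclusion on which target elements are missed, the number of surjections from an n-set onto a k-set is
surj(n, k) = sum_{j=0}^{k} (-1)^j C(k, j) (k - j)^n.
Equivalently surj(n, k) = k! * S(n, k), where S(n, k) is the Stirling number of the second kind.
For n = 5, k = 2:
S(5, 2) = 15, so
surj = 2! * 15 = 2 * 15 = 30.

30


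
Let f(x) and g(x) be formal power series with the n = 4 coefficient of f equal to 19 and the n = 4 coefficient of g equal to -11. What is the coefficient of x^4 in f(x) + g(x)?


Addition of formal power series is termwise.
The coefficient of x^4 in f + g = 19 + -11
= 8

8


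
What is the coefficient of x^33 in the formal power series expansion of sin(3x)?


The Maclaurin series is sin(t) = sum_{k>=0} (-1)^k t^(2k+1) / (2k+1)!, so substituting t = 3x, only odd powers of x are nonzero, with coefficient of x^(2k+1) equal to (-1)^k 3^(2k+1) / (2k+1)!.
Write 33 = 2*16 + 1, giving the coefficient (-1)^16 * 3^33 / 33! = 5559060566555523/8683317618811886495518194401280000000 = 387420489/605155334745140274135040000000.

387420489/605155334745140274135040000000


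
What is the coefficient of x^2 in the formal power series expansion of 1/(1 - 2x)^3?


The general identity 1/(1 - c x)^r = sum_{k>=0} c^k C(k + r - 1, r - 1) x^k follows by substituting y = c x into 1/(1 - y)^r = sum_{k>=0} C(k + r - 1, r - 1) y^k.
For c = 2, r = 3, k = 2:
2^2 * C(4, 2) = 4 * 6 = 24.

24


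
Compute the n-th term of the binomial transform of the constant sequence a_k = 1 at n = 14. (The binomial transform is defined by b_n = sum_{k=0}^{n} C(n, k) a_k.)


With a_k = 1 for all k, b_n = sum_{k=0}^{n} C(n, k) = 2^n by the binomial theorem.
For n = 14: 2^14 = 16384.

16384


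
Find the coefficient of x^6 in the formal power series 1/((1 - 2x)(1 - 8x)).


By partial fractions or Cauchy convolution:
The coefficient equals sum_{k=0}^{6} 2^k * 8^(6-k).
= 349504

349504


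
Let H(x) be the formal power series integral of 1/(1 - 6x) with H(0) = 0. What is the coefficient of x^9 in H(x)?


1/(1 - 6x) = sum_{k>=0} 6^k x^k. Integrating termwise with H(0) = 0:
H(x) = sum_{k>=0} 6^k x^(k+1) / (k+1) = sum_{m>=1} 6^(m-1) x^m / m.
For m = 9: 6^8/9 = 1679616/9 = 186624.

186624


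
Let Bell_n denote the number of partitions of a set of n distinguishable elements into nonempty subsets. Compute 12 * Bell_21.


Bell_21 can be computed from the Bell triangle or from Dobinski's identity Bell_n = (1/e) * sum_{k>=0} k^n / k!.
Computing Bell_21 = 474869816156751.
Then 12 * 474869816156751 = 5698437793881012.

5698437793881012


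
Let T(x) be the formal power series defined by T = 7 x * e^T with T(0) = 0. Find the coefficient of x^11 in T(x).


Apply the Lagrange inversion formula: if T = 7 x * phi(T) with phi(t) = e^t, then
[x^n] T = 7^n * (1/n) [t^(n-1)] phi(t)^n = 7^n * (1/n) [t^(n-1)] e^(n t) = 7^n * (1/n) * n^(n-1) / (n-1)! = 7^n * n^(n-1) / n!.
When c = 1 this is the Cayley count of rooted labeled trees on n vertices, divided by n!.
For n = 11: 7^11 * 11^10 / 11! = 1977326743 * 25937424601/39916800 = 666061861144200059/518400.

666061861144200059/518400


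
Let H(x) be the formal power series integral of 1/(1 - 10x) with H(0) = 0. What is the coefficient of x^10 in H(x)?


1/(1 - 10x) = sum_{k>=0} 10^k x^k. Integrating termwise with H(0) = 0:
H(x) = sum_{k>=0} 10^k x^(k+1) / (k+1) = sum_{m>=1} 10^(m-1) x^m / m.
For m = 10: 10^9/10 = 1000000000/10 = 100000000.

100000000


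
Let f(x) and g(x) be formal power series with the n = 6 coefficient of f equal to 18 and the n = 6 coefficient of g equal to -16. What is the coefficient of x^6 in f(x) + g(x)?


Addition of formal power series is termwise.
The coefficient of x^6 in f + g = 18 + -16
= 2

2


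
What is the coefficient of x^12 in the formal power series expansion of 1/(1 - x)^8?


The negative binomial / multiset identity is
1/(1 - x)^r = sum_{k>=0} C(k + r - 1, r - 1) x^k.
Here r = 8 and k = 12, so the coefficient is
C(12 + 7, 7) = C(19, 7)
= 50388

50388


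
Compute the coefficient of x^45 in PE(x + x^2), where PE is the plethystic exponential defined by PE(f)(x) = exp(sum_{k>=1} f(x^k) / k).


With f(x) = x + x^2, the exponent is sum_{k>=1} (x^k + x^(2k)) / k = -ln(1 - x) - ln(1 - x^2). Exponentiating:
PE(x + x^2) = 1 / ((1 - x)(1 - x^2)).
This is the generating function for partitions of n into parts of size 1 or 2. The number of 2's can be any j in 0..22, and the rest are 1's, so
[x^45] = floor(45/2) + 1 = 23.

23


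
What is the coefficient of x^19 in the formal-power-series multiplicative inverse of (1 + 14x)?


The inverse is 1/(1 + 14x). Apply the geometric identity 1/(1 - y) = sum_{k>=0} y^k with y = -14x:
1/(1 + 14x) = sum_{k>=0} (-14)^k x^k.
So the coefficient of x^19 is (-14)^19 = -5976303958948914397184.

-5976303958948914397184


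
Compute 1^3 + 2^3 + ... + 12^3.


This power sum has a closed form given by Faulhaber's formula
sum_{k=1}^{m} k^p = (1 / (p + 1)) * sum_{j=0}^{p} C(p + 1, j) B_j m^(p + 1 - j),
but for small m direct computation is fastest:
1 + 8 + 27 + 64 + 125 + 216 + 343 + 512 + 729 + 1000 + 1331 + 1728 = 6084.

6084


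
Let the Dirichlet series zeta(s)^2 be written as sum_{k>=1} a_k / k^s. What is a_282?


The Dirichlet convolution of the constant function 1 with itself gives (1 * 1)(k) = sum_{d | k} 1 = d(k), the number of positive divisors of k.
Since zeta(s) = sum_{k>=1} 1/k^s, we have zeta(s)^2 = sum_{k>=1} d(k)/k^s, so a_k = d(k).
For k = 282: the divisors are 1, 2, 3, 6, 47, 94, 141, 282.
Count = 8.

8


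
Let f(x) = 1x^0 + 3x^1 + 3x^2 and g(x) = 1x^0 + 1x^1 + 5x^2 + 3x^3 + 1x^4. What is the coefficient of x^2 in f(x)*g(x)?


Cauchy product at x^2:
1*5 + 3*1 + 3*1
= 11

11


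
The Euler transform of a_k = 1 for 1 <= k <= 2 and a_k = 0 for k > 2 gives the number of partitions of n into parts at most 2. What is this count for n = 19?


Partitions of 19 into parts at most 2:
Using generating function (1-x)^(-1)(1-x^2)^(-1),
the coefficient of x^19 = 10

10


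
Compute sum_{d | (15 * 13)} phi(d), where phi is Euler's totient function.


First, 15 * 13 = 195. One classical identity is sum_{d | n} phi(d) = n (each k in [1, n] has a unique gcd with n, and among the k's with gcd(k, n) = n/d there are phi(d) of them). So the sum equals 195. We also verify directly:
Divisors of 195: 1, 3, 5, 13, 15, 39, 65, 195.
phi values: 1, 2, 4, 12, 8, 24, 48, 96.
Sum = 195.

195


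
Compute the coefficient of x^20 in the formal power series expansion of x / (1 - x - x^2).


Let f(x) = sum_{k>=0} a_k x^k. Multiplying f(x) * (1 - x - x^2) = x and matching coefficients gives a_0 = 0, a_1 = 1, and a_k = a_{k-1} + a_{k-2} for k >= 2. These are the Fibonacci numbers F_k.
Iterating from F_0 = 0, F_1 = 1:
F_0=0, F_1=1, F_2=1, F_3=2, F_4=3, F_5=5, F_6=8, F_7=13, F_8=21, F_9=34, ...
F_20 = 6765.

6765


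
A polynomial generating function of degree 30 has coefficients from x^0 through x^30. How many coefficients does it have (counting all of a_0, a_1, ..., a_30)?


A polynomial of degree 30 takes the form a_0 + a_1 x + ... + a_30 x^30.
The number of coefficients is 30 + 1 = 31.

31


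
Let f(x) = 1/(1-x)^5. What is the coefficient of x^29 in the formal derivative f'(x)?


Differentiate: d/dx [ 1/(1-x)^r ] = r / (1-x)^(r+1).
Here r = 5, so f'(x) = 5 / (1-x)^6.
The expansion of 1/(1-x)^(r+1) has coefficient of x^n equal to C(n+r, r).
So the coefficient of x^29 in f'(x) is
5 * C(34, 5) = 5 * 278256 = 1391280

1391280


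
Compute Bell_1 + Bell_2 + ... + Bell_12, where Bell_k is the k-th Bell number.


Recall Bell_k counts set partitions of a k-set (with Bell_0 = 1 by convention).
Bell_1 through Bell_12: 1, 2, 5, 15, 52, 203, 877, 4140, 21147, 115975, 678570, 4213597
Sum = 1 + 2 + 5 + 15 + 52 + 203 + 877 + 4140 + 21147 + 115975 + 678570 + 4213597 = 5034584.

5034584


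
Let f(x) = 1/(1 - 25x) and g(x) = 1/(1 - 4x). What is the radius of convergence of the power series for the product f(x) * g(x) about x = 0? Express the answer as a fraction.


The radius of 1/(1 - 25x) is 1/25 (nearest singularity at x = 1/25), and the radius of 1/(1 - 4x) is 1/4.
The product f(x)*g(x) = 1/((1 - 25x)(1 - 4x)) has singularities at both 1/25 and 1/4, so its radius of convergence is the distance to the nearest one:
min(1/25, 1/4) = 1/25.

1/25


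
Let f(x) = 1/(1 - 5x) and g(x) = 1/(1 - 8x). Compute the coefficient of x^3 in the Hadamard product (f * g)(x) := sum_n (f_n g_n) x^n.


f has coefficients f_k = 5^k and g has coefficients g_k = 8^k, so the Hadamard product has coefficient (f*g)_k = 5^k * 8^k = 40^k.
For k = 3: 40^3 = 64000.

64000


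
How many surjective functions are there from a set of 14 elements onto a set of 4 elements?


By inclusion-exclusion on which target elements are missed, the number of surjections from an n-set onto a k-set is
surj(n, k) = sum_{j=0}^{k} (-1)^j C(k, j) (k - j)^n.
Equivalently surj(n, k) = k! * S(n, k), where S(n, k) is the Stirling number of the second kind.
For n = 14, k = 4:
S(14, 4) = 10391745, so
surj = 4! * 10391745 = 24 * 10391745 = 249401880.

249401880


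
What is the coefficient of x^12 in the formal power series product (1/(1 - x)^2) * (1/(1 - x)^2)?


Combine the factors: (1/(1 - x)^2) * (1/(1 - x)^2) = 1/(1 - x)^4.
Then use 1/(1 - x)^r = sum_{k>=0} C(k + r - 1, r - 1) x^k with r = 4 and k = 12:
C(15, 3) = 455.

455


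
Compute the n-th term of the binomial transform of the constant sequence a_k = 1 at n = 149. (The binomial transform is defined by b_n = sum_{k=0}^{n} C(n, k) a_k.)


With a_k = 1 for all k, b_n = sum_{k=0}^{n} C(n, k) = 2^n by the binomial theorem.
For n = 149: 2^149 = 713623846352979940529142984724747568191373312.

713623846352979940529142984724747568191373312


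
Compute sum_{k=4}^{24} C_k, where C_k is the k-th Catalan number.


C_4 through C_24: 14, 42, 132, 429, 1430, 4862, 16796, 58786, 208012, 742900, 2674440, 9694845, 35357670, 129644790, 477638700, 1767263190, 6564120420, 24466267020, 91482563640, 343059613650, 1289904147324
Sum = 14 + 42 + 132 + 429 + 1430 + 4862 + 16796 + 58786 + 208012 + 742900 + 2674440 + 9694845 + 35357670 + 129644790 + 477638700 + 1767263190 + 6564120420 + 24466267020 + 91482563640 + 343059613650 + 1289904147324
= 1757900019092

1757900019092


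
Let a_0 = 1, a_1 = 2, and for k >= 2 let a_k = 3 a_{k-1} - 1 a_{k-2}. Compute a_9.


Iterating the recurrence forward:
a_0 = 1
a_1 = 2
a_2 = 3*2 - 1*1 = 5
a_3 = 3*5 - 1*2 = 13
a_4 = 3*13 - 1*5 = 34
a_5 = 3*34 - 1*13 = 89
a_6 = 3*89 - 1*34 = 233
a_7 = 3*233 - 1*89 = 610
a_8 = 3*610 - 1*233 = 1597
a_9 = 3*1597 - 1*610 = 4181
So a_9 = 4181.

4181


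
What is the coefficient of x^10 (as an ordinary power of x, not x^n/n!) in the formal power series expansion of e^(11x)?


The exponential series is e^y = sum_{k>=0} y^k / k!. Substituting y = 11x gives
e^(11x) = sum_{k>=0} 11^k x^k / k!.
So the coefficient of x^n is a^n/n! with a = 11, n = 10:
11^10 / 10! = 25937424601/3628800 = 25937424601/3628800

25937424601/3628800


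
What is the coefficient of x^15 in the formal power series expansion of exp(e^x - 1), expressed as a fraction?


exp(e^x - 1) is the exponential generating function for the Bell numbers Bell_k: exp(e^x - 1) = sum_{k>=0} Bell_k x^k / k!.
So the coefficient of x^15 in exp(e^x - 1) is Bell_15 / 15!.
Computing: Bell_15 = 1382958545 and 15! = 1307674368000, giving
1382958545/1307674368000 = 276591709/261534873600.

276591709/261534873600


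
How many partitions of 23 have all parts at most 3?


Using the generating function (1-x)^(-1)(1-x^2)^(-1)(1-x^3)^(-1),
the coefficient of x^23 counts these restricted partitions.
Result = 56

56


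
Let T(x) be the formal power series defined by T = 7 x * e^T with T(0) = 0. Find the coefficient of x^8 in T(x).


Apply the Lagrange inversion formula: if T = 7 x * phi(T) with phi(t) = e^t, then
[x^n] T = 7^n * (1/n) [t^(n-1)] phi(t)^n = 7^n * (1/n) [t^(n-1)] e^(n t) = 7^n * (1/n) * n^(n-1) / (n-1)! = 7^n * n^(n-1) / n!.
When c = 1 this is the Cayley count of rooted labeled trees on n vertices, divided by n!.
For n = 8: 7^8 * 8^7 / 8! = 5764801 * 2097152/40320 = 13492928512/45.

13492928512/45


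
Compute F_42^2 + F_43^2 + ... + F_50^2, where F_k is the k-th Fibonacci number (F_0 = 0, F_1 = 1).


There is a standard identity sum_{k=0}^{N} F_k^2 = F_N * F_{N+1} (proved inductively from the telescoping relation F_k^2 = F_k F_{k+1} - F_{k-1} F_k). Then
sum_{k=42}^{50} F_k^2 = F_50 F_51 - F_41 F_42.
Computing: F_50 = 12586269025, F_51 = 20365011074, F_41 = 165580141, F_42 = 267914296.
Sum = 12586269025 * 20365011074 - 165580141 * 267914296 = 256275146787560587114.

256275146787560587114


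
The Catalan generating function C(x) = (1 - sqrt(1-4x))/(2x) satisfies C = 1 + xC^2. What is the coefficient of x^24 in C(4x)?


Substituting x -> 4x scales the n-th coefficient by 4^n, so [x^24] C(4x) = 4^24 * C_24.
C_24 = C(2*24, 24)/(25) = 32247603683100/25 = 1289904147324.
So 4^24 * 1289904147324 = 281474976710656 * 1289904147324 = 363075739827001485944684544.

363075739827001485944684544


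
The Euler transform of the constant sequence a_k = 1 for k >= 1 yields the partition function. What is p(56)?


The Euler transform converts the sequence a_k = 1 into the number of integer partitions.
Using the recurrence or dynamic programming:
p(56) = 526823

526823


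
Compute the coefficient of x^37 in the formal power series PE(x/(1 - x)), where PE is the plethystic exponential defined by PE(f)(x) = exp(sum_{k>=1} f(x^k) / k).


For f(x) = x/(1 - x) we have
sum_{k>=1} f(x^k) / k = sum_{k>=1} (1/k) * x^k / (1 - x^k) = sum_{k, m >= 1} x^(k m) / k,
which after exponentiating simplifies to
PE(x/(1 - x)) = prod_{k>=1} 1 / (1 - x^k).
This is the generating function for the partition function p(n), so the coefficient of x^37 is p(37).
Computing p(37) by dynamic programming over parts 1, 2, ..., 37: p(37) = 21637.

21637


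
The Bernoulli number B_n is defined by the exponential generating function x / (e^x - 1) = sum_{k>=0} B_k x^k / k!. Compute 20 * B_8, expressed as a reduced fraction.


Bernoulli numbers can also be computed recursively via B_0 = 1 and sum_{j=0}^{m} C(m+1, j) B_j = 0 for m >= 1. Odd-index Bernoulli numbers vanish for k >= 3.
Computing B_8 = -1/30, so 20 * B_8 = 20 * -1/30 = -2/3.

-2/3


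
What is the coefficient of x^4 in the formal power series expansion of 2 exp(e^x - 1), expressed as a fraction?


exp(e^x - 1) is the exponential generating function for the Bell numbers Bell_k: exp(e^x - 1) = sum_{k>=0} Bell_k x^k / k!.
So the coefficient of x^4 in 2 exp(e^x - 1) is 2 Bell_4 / 4!.
Computing: Bell_4 = 15 and 4! = 24, giving
2 * 15/24 = 5/4.

5/4


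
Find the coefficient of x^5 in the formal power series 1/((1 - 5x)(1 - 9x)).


By partial fractions or Cauchy convolution:
The coefficient equals sum_{k=0}^{5} 5^k * 9^(5-k).
= 128954

128954


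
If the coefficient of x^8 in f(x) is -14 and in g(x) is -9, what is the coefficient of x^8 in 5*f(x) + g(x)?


Scalar multiplication scales coefficients: 5 * -14 = -70.
Then add the g coefficient: -70 + -9
= -79

-79


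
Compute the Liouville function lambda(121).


The Liouville function is lambda(k) = (-1)^Omega(k), where Omega(k) counts the prime factors of k with multiplicity.
Factoring: 121 = 11 * 11, so Omega(121) = 2.
lambda(121) = (-1)^2 = 1.

1


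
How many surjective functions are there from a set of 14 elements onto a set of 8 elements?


By inclusion-exclusion on which target elements are missed, the number of surjections from an n-set onto a k-set is
surj(n, k) = sum_{j=0}^{k} (-1)^j C(k, j) (k - j)^n.
Equivalently surj(n, k) = k! * S(n, k), where S(n, k) is the Stirling number of the second kind.
For n = 14, k = 8:
S(14, 8) = 20912320, so
surj = 8! * 20912320 = 40320 * 20912320 = 843184742400.

843184742400


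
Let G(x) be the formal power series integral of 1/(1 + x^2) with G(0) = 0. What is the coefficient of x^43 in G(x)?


1/(1 + x^2) = sum_{j>=0} (-1)^j x^(2j). Integrating termwise with G(0) = 0:
G(x) = sum_{j>=0} (-1)^j x^(2j+1) / (2j+1) = arctan(x).
Only odd powers are nonzero. For x^43 write 43 = 2*21 + 1, giving
(-1)^21 / 43 = -1/43 = -1/43.

-1/43


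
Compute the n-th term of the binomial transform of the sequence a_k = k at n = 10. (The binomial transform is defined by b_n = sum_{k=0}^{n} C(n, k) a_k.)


With a_k = k, b_n = sum_{k=0}^{n} C(n, k) k. Using k * C(n, k) = n * C(n-1, k-1) gives b_n = n * sum_{k>=1} C(n-1, k-1) = n * 2^(n-1).
For n = 10: 10 * 2^9 = 10 * 512 = 5120.

5120


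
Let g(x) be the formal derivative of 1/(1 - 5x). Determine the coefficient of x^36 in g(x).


Differentiate termwise: d/dx sum_{k>=0} 5^k x^k = sum_{k>=1} k 5^k x^(k-1) = sum_{j>=0} (j+1) 5^(j+1) x^j.
Equivalently, d/dx [1/(1 - 5x)] = 5/(1 - 5x)^2.
For j = 36: 37 * 5^37 = 37 * 72759576141834259033203125 = 2692104317247867584228515625.

2692104317247867584228515625


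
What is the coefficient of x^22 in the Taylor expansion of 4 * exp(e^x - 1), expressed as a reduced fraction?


exp(e^x - 1) = sum_{k>=0} Bell_k x^k / k!, where Bell_k is the k-th Bell number.
So the coefficient of x^22 is 4 * Bell_22 / 22!.
Computing: Bell_22 = 4506715738447323 and 22! = 1124000727777607680000, giving
4 * 4506715738447323/1124000727777607680000 = 88366975263673/5509807489105920000.

88366975263673/5509807489105920000


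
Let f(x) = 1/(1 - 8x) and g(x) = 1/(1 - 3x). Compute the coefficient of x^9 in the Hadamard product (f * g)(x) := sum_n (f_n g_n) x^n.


f has coefficients f_k = 8^k and g has coefficients g_k = 3^k, so the Hadamard product has coefficient (f*g)_k = 8^k * 3^k = 24^k.
For k = 9: 24^9 = 2641807540224.

2641807540224


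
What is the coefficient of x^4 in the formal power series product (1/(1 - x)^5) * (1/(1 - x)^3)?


Combine the factors: (1/(1 - x)^5) * (1/(1 - x)^3) = 1/(1 - x)^8.
Then use 1/(1 - x)^r = sum_{k>=0} C(k + r - 1, r - 1) x^k with r = 8 and k = 4:
C(11, 7) = 330.

330


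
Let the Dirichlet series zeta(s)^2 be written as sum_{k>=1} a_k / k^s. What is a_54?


The Dirichlet convolution of the constant function 1 with itself gives (1 * 1)(k) = sum_{d | k} 1 = d(k), the number of positive divisors of k.
Since zeta(s) = sum_{k>=1} 1/k^s, we have zeta(s)^2 = sum_{k>=1} d(k)/k^s, so a_k = d(k).
For k = 54: the divisors are 1, 2, 3, 6, 9, 18, 27, 54.
Count = 8.

8


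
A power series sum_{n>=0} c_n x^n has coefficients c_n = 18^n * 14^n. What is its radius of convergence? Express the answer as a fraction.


By the root test (Cauchy-Hadamard), the radius is R = 1 / limsup_n |c_n|^(1/n).
Here |c_n|^(1/n) = (18^n * 14^n)^(1/n) = 18 * 14 = 252 for all n.
So R = 1/252 = 1/252.

1/252


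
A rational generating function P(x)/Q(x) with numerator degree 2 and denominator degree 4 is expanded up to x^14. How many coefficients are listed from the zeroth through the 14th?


Expanding up to x^14 gives the coefficients for x^0, x^1, ..., x^14.
That is 14 + 1 = 15 coefficients in total.

15


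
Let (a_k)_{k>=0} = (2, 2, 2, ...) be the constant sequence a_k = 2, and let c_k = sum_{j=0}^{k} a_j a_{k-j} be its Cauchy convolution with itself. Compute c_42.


Since a_j = 2 for all j >= 0, the convolution sum becomes
c_k = sum_{j=0}^{k} 2 * 2 = 4 * (k + 1).
Equivalently, the generating function of (a_k) is 2/(1 - x) and its square is 4/(1 - x)^2 = sum_{k>=0} 4(k + 1) x^k.
For k = 42: 4 * 43 = 172.

172


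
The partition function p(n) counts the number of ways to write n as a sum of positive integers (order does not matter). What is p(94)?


Using the generating function prod_{k>=1} 1/(1-x^k), we compute p(94).
By dynamic programming over parts 1 through 94:
p(94) = 92669720

92669720


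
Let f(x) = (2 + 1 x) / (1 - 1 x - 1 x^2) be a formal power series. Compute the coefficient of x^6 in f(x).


Write f(x) = sum_{k>=0} a_k x^k. Multiplying both sides by 1 - 1 x - 1 x^2 gives
(1 - 1 x - 1 x^2) sum_{k>=0} a_k x^k = 2 + 1 x.
Matching coefficients:
 x^0: a_0 = 2
 x^1: a_1 - 1 a_0 = 1  =>  a_1 = 1*2 + 1 = 3
 x^k (k >= 2): a_k = 1 a_{k-1} + 1 a_{k-2}.
Iterating: a_2 = 5, a_3 = 8, a_4 = 13, a_5 = 21, a_6 = 34.
So the coefficient of x^6 is 34.

34


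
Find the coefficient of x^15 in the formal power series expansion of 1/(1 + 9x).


Write 1/(1 + c x) = 1/(1 - (-c) x) and apply the geometric-series identity
1/(1 - y) = sum_{k>=0} y^k to get 1/(1 + c x) = sum_{k>=0} (-c)^k x^k.
So the coefficient of x^k is (-c)^k = (-1)^k * c^k.
Here c = 9 and k = 15:
(-9)^15 = -1 * 205891132094649 = -205891132094649

-205891132094649


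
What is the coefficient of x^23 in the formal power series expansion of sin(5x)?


The Maclaurin series is sin(t) = sum_{k>=0} (-1)^k t^(2k+1) / (2k+1)!, so substituting t = 5x, only odd powers of x are nonzero, with coefficient of x^(2k+1) equal to (-1)^k 5^(2k+1) / (2k+1)!.
Write 23 = 2*11 + 1, giving the coefficient (-1)^11 * 5^23 / 23! = -11920928955078125/25852016738884976640000 = -19073486328125/41363226782215962624.

-19073486328125/41363226782215962624


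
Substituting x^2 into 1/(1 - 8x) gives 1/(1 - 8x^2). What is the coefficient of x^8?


The coefficient of x^(2m) in 1/(1 - 8x^2) is 8^m.
With n = 8 = 2*4, the coefficient is 8^4 = 4096.

4096


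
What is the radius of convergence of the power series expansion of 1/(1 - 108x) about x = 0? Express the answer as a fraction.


Expanding 1/(1 - 108x) = sum_{k>=0} 108^k x^k, the series converges when |108x| < 1, i.e., |x| < 1/108.
So the radius of convergence is 1/108 = 1/108.

1/108


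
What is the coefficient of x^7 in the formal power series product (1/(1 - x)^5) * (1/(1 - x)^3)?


Combine the factors: (1/(1 - x)^5) * (1/(1 - x)^3) = 1/(1 - x)^8.
Then use 1/(1 - x)^r = sum_{k>=0} C(k + r - 1, r - 1) x^k with r = 8 and k = 7:
C(14, 7) = 3432.

3432


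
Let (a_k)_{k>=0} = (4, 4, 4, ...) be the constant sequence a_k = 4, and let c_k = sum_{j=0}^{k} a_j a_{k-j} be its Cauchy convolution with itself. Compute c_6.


Since a_j = 4 for all j >= 0, the convolution sum becomes
c_k = sum_{j=0}^{k} 4 * 4 = 16 * (k + 1).
Equivalently, the generating function of (a_k) is 4/(1 - x) and its square is 16/(1 - x)^2 = sum_{k>=0} 16(k + 1) x^k.
For k = 6: 16 * 7 = 112.

112


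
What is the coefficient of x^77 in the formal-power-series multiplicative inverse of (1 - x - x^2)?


Let the inverse be f(x) = sum_{k>=0} a_k x^k. From f(x) * (1 - x - x^2) = 1 and matching coefficients:
 x^0: a_0 = 1.
 x^1: a_1 - a_0 = 0, so a_1 = 1.
 x^k (k >= 2): a_k - a_{k-1} - a_{k-2} = 0, i.e. a_k = a_{k-1} + a_{k-2}.
This is the Fibonacci-type recurrence shifted so that a_0 = a_1 = 1.
Iterating: a_0=1, a_1=1, a_2=2, a_3=3, a_4=5, a_5=8, a_6=13, a_7=21, a_8=34, a_9=55, ...
a_77 = 8944394323791464.

8944394323791464


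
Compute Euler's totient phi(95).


phi(n) counts integers in [1, n] coprime to n. Using the multiplicative formula phi(n) = n * prod_{p | n} (1 - 1/p):
95 = 5 * 19, so
phi(95) = 95 * (1 - 1/5) * (1 - 1/19) = 72.

72


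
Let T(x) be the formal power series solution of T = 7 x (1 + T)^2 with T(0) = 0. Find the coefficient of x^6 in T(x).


Apply the Lagrange inversion formula: if T = 7 x * phi(T) with phi(t) = (1 + t)^2, then [x^n] T = 7^n * (1/n) [t^(n-1)] phi(t)^n = 7^n * (1/n) [t^(n-1)] (1 + t)^(2n) = 7^n * (1/n) C(2n, n-1).
Using the identity C(2n, n-1) = C(2n, n) * n / (n+1), the unscaled factor equals C(2n, n) / (n+1) = C_n, the n-th Catalan number.
For n = 6: C_6 = C(12, 6) / 7 = 924/7 = 132.
With the 7^6 = 117649 factor, the coefficient is 117649 * 132 = 15529668.

15529668


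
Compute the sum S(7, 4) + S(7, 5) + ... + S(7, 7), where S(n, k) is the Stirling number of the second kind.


By definition, S(n, k) counts partitions of an n-set into exactly k nonempty blocks.
Computing row n = 7 for k = 4..7:
S(7, k): 350, 140, 21, 1
Sum = 512.

512


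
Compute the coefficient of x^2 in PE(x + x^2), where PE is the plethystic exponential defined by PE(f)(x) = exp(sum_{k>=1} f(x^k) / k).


With f(x) = x + x^2, the exponent is sum_{k>=1} (x^k + x^(2k)) / k = -ln(1 - x) - ln(1 - x^2). Exponentiating:
PE(x + x^2) = 1 / ((1 - x)(1 - x^2)).
This is the generating function for partitions of n into parts of size 1 or 2. The number of 2's can be any j in 0..1, and the rest are 1's, so
[x^2] = floor(2/2) + 1 = 2.

2


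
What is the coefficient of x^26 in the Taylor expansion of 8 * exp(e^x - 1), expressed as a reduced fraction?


exp(e^x - 1) = sum_{k>=0} Bell_k x^k / k!, where Bell_k is the k-th Bell number.
So the coefficient of x^26 is 8 * Bell_26 / 26!.
Computing: Bell_26 = 49631246523618756274 and 26! = 403291461126605635584000000, giving
8 * 49631246523618756274/403291461126605635584000000 = 1459742544812316361/1482689195318403072000000.

1459742544812316361/1482689195318403072000000


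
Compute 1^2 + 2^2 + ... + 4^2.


This power sum has a closed form given by Faulhaber's formula
sum_{k=1}^{m} k^p = (1 / (p + 1)) * sum_{j=0}^{p} C(p + 1, j) B_j m^(p + 1 - j),
but for small m direct computation is fastest:
1 + 4 + 9 + 16 = 30.

30


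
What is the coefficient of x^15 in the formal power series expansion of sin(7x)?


The Maclaurin series is sin(t) = sum_{k>=0} (-1)^k t^(2k+1) / (2k+1)!, so substituting t = 7x, only odd powers of x are nonzero, with coefficient of x^(2k+1) equal to (-1)^k 7^(2k+1) / (2k+1)!.
Write 15 = 2*7 + 1, giving the coefficient (-1)^7 * 7^15 / 15! = -4747561509943/1307674368000 = -96889010407/26687232000.

-96889010407/26687232000


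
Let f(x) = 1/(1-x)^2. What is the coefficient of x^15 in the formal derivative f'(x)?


Differentiate: d/dx [ 1/(1-x)^r ] = r / (1-x)^(r+1).
Here r = 2, so f'(x) = 2 / (1-x)^3.
The expansion of 1/(1-x)^(r+1) has coefficient of x^n equal to C(n+r, r).
So the coefficient of x^15 in f'(x) is
2 * C(17, 2) = 2 * 136 = 272

272
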